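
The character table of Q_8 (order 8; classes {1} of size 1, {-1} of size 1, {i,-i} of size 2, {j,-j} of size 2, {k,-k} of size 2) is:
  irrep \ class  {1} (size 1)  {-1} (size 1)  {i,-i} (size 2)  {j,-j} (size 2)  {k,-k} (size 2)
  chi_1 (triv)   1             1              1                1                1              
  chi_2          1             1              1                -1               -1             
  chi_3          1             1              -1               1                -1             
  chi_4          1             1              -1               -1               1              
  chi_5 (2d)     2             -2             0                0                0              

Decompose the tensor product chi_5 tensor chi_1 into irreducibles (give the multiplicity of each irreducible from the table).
chi_5 tensor chi_1 = chi_5 (all other irreducibles have multiplicity 0).

Details: The character of a tensor product is the pointwise product (chi_5 * chi_1)(C) = chi_5(C) * chi_1(C):
  {1}: (2)*(1), {-1}: (-2)*(1), {i,-i}: (0)*(1), {j,-j}: (0)*(1), {k,-k}: (0)*(1)
so (chi_5 * chi_1) takes values
  {1} -> 2, {-1} -> -2, {i,-i} -> 0, {j,-j} -> 0, {k,-k} -> 0.
Now take the inner product of this character with each irreducible chi from the table, <chi_5*chi_1, chi> = (1/8) sum_C |C| (chi_5*chi_1)(C) conj(chi(C)):
  <chi_5*chi_1, chi_1> = (1/8)[1*(2)*conj(1) + 1*(-2)*conj(1) + 2*(0)*conj(1) + 2*(0)*conj(1) + 2*(0)*conj(1)]
      = (1/8)[(2) + (-2) + (0) + (0) + (0)] = 0/8 = 0
  <chi_5*chi_1, chi_2> = (1/8)[1*(2)*conj(1) + 1*(-2)*conj(1) + 2*(0)*conj(1) + 2*(0)*conj(-1) + 2*(0)*conj(-1)]
      = (1/8)[(2) + (-2) + (0) + (0) + (0)] = 0/8 = 0
  <chi_5*chi_1, chi_3> = (1/8)[1*(2)*conj(1) + 1*(-2)*conj(1) + 2*(0)*conj(-1) + 2*(0)*conj(1) + 2*(0)*conj(-1)]
      = (1/8)[(2) + (-2) + (0) + (0) + (0)] = 0/8 = 0
  <chi_5*chi_1, chi_4> = (1/8)[1*(2)*conj(1) + 1*(-2)*conj(1) + 2*(0)*conj(-1) + 2*(0)*conj(-1) + 2*(0)*conj(1)]
      = (1/8)[(2) + (-2) + (0) + (0) + (0)] = 0/8 = 0
  <chi_5*chi_1, chi_5> = (1/8)[1*(2)*conj(2) + 1*(-2)*conj(-2) + 2*(0)*conj(0) + 2*(0)*conj(0) + 2*(0)*conj(0)]
      = (1/8)[(4) + (4) + (0) + (0) + (0)] = 8/8 = 1
Hence the multiplicities are chi_5: 1. Dimension check: dim(chi_5)*dim(chi_1) = 2*1 = 2 and sum (mult * dim) = 1*2 = 2.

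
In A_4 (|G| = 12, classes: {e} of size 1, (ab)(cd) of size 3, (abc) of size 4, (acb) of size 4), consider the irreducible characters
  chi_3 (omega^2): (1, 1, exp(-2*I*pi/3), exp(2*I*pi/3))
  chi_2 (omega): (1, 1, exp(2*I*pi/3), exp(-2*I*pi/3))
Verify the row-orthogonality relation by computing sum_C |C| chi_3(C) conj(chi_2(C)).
Sum = 0; so <chi_3, chi_2> = 0 (distinct irreducibles are orthogonal).

Derivation: Compute term by term over conjugacy classes (|C| * chi_3(C) * conj(chi_2(C))):
  1*(1)*conj(1) + 3*(1)*conj(1) + 4*(exp(-2*I*pi/3))*conj(exp(2*I*pi/3)) + 4*(exp(2*I*pi/3))*conj(exp(-2*I*pi/3))
  = (1) + (3) + (4*exp(2*I*pi/3)) + (4*exp(-2*I*pi/3))
  = 0.
(Exp terms are combined using exp(i*s)*conj(exp(i*t)) = exp(i*(s-t)), and sums of them are collapsed using the identity that for every m > 1 the m distinct m-th roots of unity sum to 0, e.g. 1 + exp(2*I*pi/3) + exp(-2*I*pi/3) = 0.)
Dividing by |G| = 12 gives 0/12 = 0, matching the row-orthogonality relation <chi_3, chi_2> = [chi_3 = chi_2].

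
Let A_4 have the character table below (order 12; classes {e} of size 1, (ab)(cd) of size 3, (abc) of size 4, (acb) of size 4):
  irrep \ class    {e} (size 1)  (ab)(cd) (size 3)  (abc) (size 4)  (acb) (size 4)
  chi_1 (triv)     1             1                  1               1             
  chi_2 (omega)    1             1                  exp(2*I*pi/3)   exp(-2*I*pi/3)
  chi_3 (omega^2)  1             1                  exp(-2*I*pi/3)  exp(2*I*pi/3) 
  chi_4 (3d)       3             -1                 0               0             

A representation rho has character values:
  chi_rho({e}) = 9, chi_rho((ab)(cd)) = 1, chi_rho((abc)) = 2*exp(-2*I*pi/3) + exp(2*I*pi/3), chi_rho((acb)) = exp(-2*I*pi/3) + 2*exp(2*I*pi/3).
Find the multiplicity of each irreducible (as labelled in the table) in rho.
Multiplicities: chi_1: 0, chi_2: 1, chi_3: 2, chi_4: 2.

Derivation: Use <chi_rho, chi> = (1/|G|) sum_C |C| * chi_rho(C) * conj(chi(C)) with |G| = 12 for each irreducible chi in the table:
  <chi_rho, chi_1> = (1/12)[1*(9)*conj(1) + 3*(1)*conj(1) + 4*(2*exp(-2*I*pi/3) + exp(2*I*pi/3))*conj(1) + 4*(exp(-2*I*pi/3) + 2*exp(2*I*pi/3))*conj(1)]
      = (1/12)[(9) + (3) + (8*exp(-2*I*pi/3) + 4*exp(2*I*pi/3)) + (4*exp(-2*I*pi/3) + 8*exp(2*I*pi/3))] = 0/12 = 0
  <chi_rho, chi_2> = (1/12)[1*(9)*conj(1) + 3*(1)*conj(1) + 4*(2*exp(-2*I*pi/3) + exp(2*I*pi/3))*conj(exp(2*I*pi/3)) + 4*(exp(-2*I*pi/3) + 2*exp(2*I*pi/3))*conj(exp(-2*I*pi/3))]
      = (1/12)[(9) + (3) + (4 + 8*exp(2*I*pi/3)) + (4 + 8*exp(-2*I*pi/3))] = 12/12 = 1
  <chi_rho, chi_3> = (1/12)[1*(9)*conj(1) + 3*(1)*conj(1) + 4*(2*exp(-2*I*pi/3) + exp(2*I*pi/3))*conj(exp(-2*I*pi/3)) + 4*(exp(-2*I*pi/3) + 2*exp(2*I*pi/3))*conj(exp(2*I*pi/3))]
      = (1/12)[(9) + (3) + (8 + 4*exp(-2*I*pi/3)) + (8 + 4*exp(2*I*pi/3))] = 24/12 = 2
  <chi_rho, chi_4> = (1/12)[1*(9)*conj(3) + 3*(1)*conj(-1) + 4*(2*exp(-2*I*pi/3) + exp(2*I*pi/3))*conj(0) + 4*(exp(-2*I*pi/3) + 2*exp(2*I*pi/3))*conj(0)]
      = (1/12)[(27) + (-3) + (0) + (0)] = 24/12 = 2
(Exp terms are combined using exp(i*s)*conj(exp(i*t)) = exp(i*(s-t)), and sums of them are collapsed using the identity that for every m > 1 the m distinct m-th roots of unity sum to 0, e.g. 1 + exp(2*I*pi/3) + exp(-2*I*pi/3) = 0.)
Dimension check: dim(rho) = sum (mult * dim) = 0*1 + 1*1 + 2*1 + 2*3 = 9 = chi_rho(e) = 9.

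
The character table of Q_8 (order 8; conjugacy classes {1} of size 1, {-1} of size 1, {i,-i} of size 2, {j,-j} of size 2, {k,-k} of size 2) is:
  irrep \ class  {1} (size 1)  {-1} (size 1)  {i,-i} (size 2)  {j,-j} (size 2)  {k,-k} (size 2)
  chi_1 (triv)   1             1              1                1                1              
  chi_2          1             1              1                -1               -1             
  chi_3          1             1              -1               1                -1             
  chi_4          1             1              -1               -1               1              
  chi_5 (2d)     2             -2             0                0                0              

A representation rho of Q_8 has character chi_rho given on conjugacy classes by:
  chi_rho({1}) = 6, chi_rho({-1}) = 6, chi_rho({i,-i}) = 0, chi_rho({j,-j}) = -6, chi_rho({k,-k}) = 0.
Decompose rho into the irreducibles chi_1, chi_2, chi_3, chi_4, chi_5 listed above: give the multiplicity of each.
Multiplicities: chi_1: 0, chi_2: 3, chi_3: 0, chi_4: 3, chi_5: 0.

Details: Use <chi_rho, chi> = (1/|G|) sum_C |C| * chi_rho(C) * conj(chi(C)) with |G| = 8 for each irreducible chi in the table:
  <chi_rho, chi_1> = (1/8)[1*(6)*conj(1) + 1*(6)*conj(1) + 2*(0)*conj(1) + 2*(-6)*conj(1) + 2*(0)*conj(1)]
      = (1/8)[(6) + (6) + (0) + (-12) + (0)] = 0/8 = 0
  <chi_rho, chi_2> = (1/8)[1*(6)*conj(1) + 1*(6)*conj(1) + 2*(0)*conj(1) + 2*(-6)*conj(-1) + 2*(0)*conj(-1)]
      = (1/8)[(6) + (6) + (0) + (12) + (0)] = 24/8 = 3
  <chi_rho, chi_3> = (1/8)[1*(6)*conj(1) + 1*(6)*conj(1) + 2*(0)*conj(-1) + 2*(-6)*conj(1) + 2*(0)*conj(-1)]
      = (1/8)[(6) + (6) + (0) + (-12) + (0)] = 0/8 = 0
  <chi_rho, chi_4> = (1/8)[1*(6)*conj(1) + 1*(6)*conj(1) + 2*(0)*conj(-1) + 2*(-6)*conj(-1) + 2*(0)*conj(1)]
      = (1/8)[(6) + (6) + (0) + (12) + (0)] = 24/8 = 3
  <chi_rho, chi_5> = (1/8)[1*(6)*conj(2) + 1*(6)*conj(-2) + 2*(0)*conj(0) + 2*(-6)*conj(0) + 2*(0)*conj(0)]
      = (1/8)[(12) + (-12) + (0) + (0) + (0)] = 0/8 = 0
Dimension check: dim(rho) = sum (mult * dim) = 0*1 + 3*1 + 0*1 + 3*1 + 0*2 = 6 = chi_rho(e) = 6.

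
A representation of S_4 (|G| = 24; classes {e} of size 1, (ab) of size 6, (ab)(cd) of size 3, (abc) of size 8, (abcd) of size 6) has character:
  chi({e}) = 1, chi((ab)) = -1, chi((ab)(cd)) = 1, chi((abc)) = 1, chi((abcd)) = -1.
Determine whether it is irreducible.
Irreducible: <chi, chi> = 1.

Justification: <chi, chi> = (1/|G|) sum_C |C| * |chi(C)|^2 = (1/24)[1*|1|^2 + 6*|-1|^2 + 3*|1|^2 + 8*|1|^2 + 6*|-1|^2]
  = (1/24)[(1) + (6) + (3) + (8) + (6)] = 24/24 = 1.
A character is irreducible iff <chi, chi> = 1, so this representation is irreducible.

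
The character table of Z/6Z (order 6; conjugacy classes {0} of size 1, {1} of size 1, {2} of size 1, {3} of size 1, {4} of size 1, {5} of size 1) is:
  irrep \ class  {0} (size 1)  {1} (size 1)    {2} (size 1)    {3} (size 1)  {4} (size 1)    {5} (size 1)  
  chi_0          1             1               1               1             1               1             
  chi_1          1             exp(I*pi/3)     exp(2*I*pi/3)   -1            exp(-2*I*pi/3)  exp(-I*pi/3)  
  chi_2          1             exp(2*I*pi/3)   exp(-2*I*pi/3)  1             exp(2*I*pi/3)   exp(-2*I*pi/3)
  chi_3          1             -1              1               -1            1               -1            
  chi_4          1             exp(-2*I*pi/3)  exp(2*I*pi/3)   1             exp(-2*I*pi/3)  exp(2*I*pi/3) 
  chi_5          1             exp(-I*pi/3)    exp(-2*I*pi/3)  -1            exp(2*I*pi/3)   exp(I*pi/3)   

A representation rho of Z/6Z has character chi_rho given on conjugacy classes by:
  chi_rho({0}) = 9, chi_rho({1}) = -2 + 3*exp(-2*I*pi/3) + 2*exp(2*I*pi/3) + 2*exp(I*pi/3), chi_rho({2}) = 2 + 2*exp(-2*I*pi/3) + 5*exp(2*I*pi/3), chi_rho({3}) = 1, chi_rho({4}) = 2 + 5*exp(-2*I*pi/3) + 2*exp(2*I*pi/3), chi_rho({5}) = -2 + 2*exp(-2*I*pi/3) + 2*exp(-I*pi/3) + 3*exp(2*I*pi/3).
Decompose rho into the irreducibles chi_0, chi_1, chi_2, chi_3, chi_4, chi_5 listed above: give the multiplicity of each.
Multiplicities: chi_0: 0, chi_1: 2, chi_2: 2, chi_3: 2, chi_4: 3, chi_5: 0.

Working: Use <chi_rho, chi> = (1/|G|) sum_C |C| * chi_rho(C) * conj(chi(C)) with |G| = 6 for each irreducible chi in the table:
  <chi_rho, chi_0> = (1/6)[1*(9)*conj(1) + 1*(-2 + 3*exp(-2*I*pi/3) + 2*exp(2*I*pi/3) + 2*exp(I*pi/3))*conj(1) + 1*(2 + 2*exp(-2*I*pi/3) + 5*exp(2*I*pi/3))*conj(1) + 1*(1)*conj(1) + 1*(2 + 5*exp(-2*I*pi/3) + 2*exp(2*I*pi/3))*conj(1) + 1*(-2 + 2*exp(-2*I*pi/3) + 2*exp(-I*pi/3) + 3*exp(2*I*pi/3))*conj(1)]
      = (1/6)[(9) + (-2 + 3*exp(-2*I*pi/3) + 2*exp(2*I*pi/3) + 2*exp(I*pi/3)) + (2 + 2*exp(-2*I*pi/3) + 5*exp(2*I*pi/3)) + (1) + (2 + 5*exp(-2*I*pi/3) + 2*exp(2*I*pi/3)) + (-2 + 2*exp(-2*I*pi/3) + 2*exp(-I*pi/3) + 3*exp(2*I*pi/3))] = 0/6 = 0
  <chi_rho, chi_1> = (1/6)[1*(9)*conj(1) + 1*(-2 + 3*exp(-2*I*pi/3) + 2*exp(2*I*pi/3) + 2*exp(I*pi/3))*conj(exp(I*pi/3)) + 1*(2 + 2*exp(-2*I*pi/3) + 5*exp(2*I*pi/3))*conj(exp(2*I*pi/3)) + 1*(1)*conj(-1) + 1*(2 + 5*exp(-2*I*pi/3) + 2*exp(2*I*pi/3))*conj(exp(-2*I*pi/3)) + 1*(-2 + 2*exp(-2*I*pi/3) + 2*exp(-I*pi/3) + 3*exp(2*I*pi/3))*conj(exp(-I*pi/3))]
      = (1/6)[(9) + (-1 - 2*exp(-I*pi/3) + 2*exp(I*pi/3)) + (3) + (-1) + (3) + (-1 - 2*exp(I*pi/3) + 2*exp(-I*pi/3))] = 12/6 = 2
  <chi_rho, chi_2> = (1/6)[1*(9)*conj(1) + 1*(-2 + 3*exp(-2*I*pi/3) + 2*exp(2*I*pi/3) + 2*exp(I*pi/3))*conj(exp(2*I*pi/3)) + 1*(2 + 2*exp(-2*I*pi/3) + 5*exp(2*I*pi/3))*conj(exp(-2*I*pi/3)) + 1*(1)*conj(1) + 1*(2 + 5*exp(-2*I*pi/3) + 2*exp(2*I*pi/3))*conj(exp(2*I*pi/3)) + 1*(-2 + 2*exp(-2*I*pi/3) + 2*exp(-I*pi/3) + 3*exp(2*I*pi/3))*conj(exp(-2*I*pi/3))]
      = (1/6)[(9) + (2 + 2*exp(-I*pi/3) - 2*exp(-2*I*pi/3) + 3*exp(2*I*pi/3)) + (2 + 5*exp(-2*I*pi/3) + 2*exp(2*I*pi/3)) + (1) + (2 + 2*exp(-2*I*pi/3) + 5*exp(2*I*pi/3)) + (2 + 3*exp(-2*I*pi/3) - 2*exp(2*I*pi/3) + 2*exp(I*pi/3))] = 12/6 = 2
  <chi_rho, chi_3> = (1/6)[1*(9)*conj(1) + 1*(-2 + 3*exp(-2*I*pi/3) + 2*exp(2*I*pi/3) + 2*exp(I*pi/3))*conj(-1) + 1*(2 + 2*exp(-2*I*pi/3) + 5*exp(2*I*pi/3))*conj(1) + 1*(1)*conj(-1) + 1*(2 + 5*exp(-2*I*pi/3) + 2*exp(2*I*pi/3))*conj(1) + 1*(-2 + 2*exp(-2*I*pi/3) + 2*exp(-I*pi/3) + 3*exp(2*I*pi/3))*conj(-1)]
      = (1/6)[(9) + (2 - 2*exp(I*pi/3) - 2*exp(2*I*pi/3) - 3*exp(-2*I*pi/3)) + (2 + 2*exp(-2*I*pi/3) + 5*exp(2*I*pi/3)) + (-1) + (2 + 5*exp(-2*I*pi/3) + 2*exp(2*I*pi/3)) + (2 - 3*exp(2*I*pi/3) - 2*exp(-I*pi/3) - 2*exp(-2*I*pi/3))] = 12/6 = 2
  <chi_rho, chi_4> = (1/6)[1*(9)*conj(1) + 1*(-2 + 3*exp(-2*I*pi/3) + 2*exp(2*I*pi/3) + 2*exp(I*pi/3))*conj(exp(-2*I*pi/3)) + 1*(2 + 2*exp(-2*I*pi/3) + 5*exp(2*I*pi/3))*conj(exp(2*I*pi/3)) + 1*(1)*conj(1) + 1*(2 + 5*exp(-2*I*pi/3) + 2*exp(2*I*pi/3))*conj(exp(-2*I*pi/3)) + 1*(-2 + 2*exp(-2*I*pi/3) + 2*exp(-I*pi/3) + 3*exp(2*I*pi/3))*conj(exp(2*I*pi/3))]
      = (1/6)[(9) + (1 + 2*exp(-2*I*pi/3) - 2*exp(2*I*pi/3)) + (3) + (1) + (3) + (1 + 2*exp(2*I*pi/3) - 2*exp(-2*I*pi/3))] = 18/6 = 3
  <chi_rho, chi_5> = (1/6)[1*(9)*conj(1) + 1*(-2 + 3*exp(-2*I*pi/3) + 2*exp(2*I*pi/3) + 2*exp(I*pi/3))*conj(exp(-I*pi/3)) + 1*(2 + 2*exp(-2*I*pi/3) + 5*exp(2*I*pi/3))*conj(exp(-2*I*pi/3)) + 1*(1)*conj(-1) + 1*(2 + 5*exp(-2*I*pi/3) + 2*exp(2*I*pi/3))*conj(exp(2*I*pi/3)) + 1*(-2 + 2*exp(-2*I*pi/3) + 2*exp(-I*pi/3) + 3*exp(2*I*pi/3))*conj(exp(I*pi/3))]
      = (1/6)[(9) + (-2 + 3*exp(-I*pi/3) - 2*exp(I*pi/3) + 2*exp(2*I*pi/3)) + (2 + 5*exp(-2*I*pi/3) + 2*exp(2*I*pi/3)) + (-1) + (2 + 2*exp(-2*I*pi/3) + 5*exp(2*I*pi/3)) + (-2 + 2*exp(-2*I*pi/3) - 2*exp(-I*pi/3) + 3*exp(I*pi/3))] = 0/6 = 0
(Exp terms are combined using exp(i*s)*conj(exp(i*t)) = exp(i*(s-t)), and sums of them are collapsed using the identity that for every m > 1 the m distinct m-th roots of unity sum to 0, e.g. 1 + exp(2*I*pi/3) + exp(-2*I*pi/3) = 0.)
Dimension check: dim(rho) = sum (mult * dim) = 0*1 + 2*1 + 2*1 + 2*1 + 3*1 + 0*1 = 9 = chi_rho(e) = 9.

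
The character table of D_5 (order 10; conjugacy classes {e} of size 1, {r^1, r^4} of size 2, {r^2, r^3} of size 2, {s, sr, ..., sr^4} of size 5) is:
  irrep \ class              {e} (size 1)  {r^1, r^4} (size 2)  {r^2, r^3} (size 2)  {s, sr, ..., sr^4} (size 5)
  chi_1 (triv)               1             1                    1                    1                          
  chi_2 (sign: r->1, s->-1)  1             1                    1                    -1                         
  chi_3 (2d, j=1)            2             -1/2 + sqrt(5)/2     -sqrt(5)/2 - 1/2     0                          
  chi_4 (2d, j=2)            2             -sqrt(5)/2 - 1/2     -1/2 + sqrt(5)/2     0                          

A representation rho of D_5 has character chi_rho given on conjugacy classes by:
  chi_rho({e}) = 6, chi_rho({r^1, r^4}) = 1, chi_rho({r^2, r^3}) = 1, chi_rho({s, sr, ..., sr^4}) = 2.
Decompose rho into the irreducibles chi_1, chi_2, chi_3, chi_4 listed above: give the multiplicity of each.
Multiplicities: chi_1: 2, chi_2: 0, chi_3: 1, chi_4: 1.

Justification: Use <chi_rho, chi> = (1/|G|) sum_C |C| * chi_rho(C) * conj(chi(C)) with |G| = 10 for each irreducible chi in the table:
  <chi_rho, chi_1> = (1/10)[1*(6)*conj(1) + 2*(1)*conj(1) + 2*(1)*conj(1) + 5*(2)*conj(1)]
      = (1/10)[(6) + (2) + (2) + (10)] = 20/10 = 2
  <chi_rho, chi_2> = (1/10)[1*(6)*conj(1) + 2*(1)*conj(1) + 2*(1)*conj(1) + 5*(2)*conj(-1)]
      = (1/10)[(6) + (2) + (2) + (-10)] = 0/10 = 0
  <chi_rho, chi_3> = (1/10)[1*(6)*conj(2) + 2*(1)*conj(-1/2 + sqrt(5)/2) + 2*(1)*conj(-sqrt(5)/2 - 1/2) + 5*(2)*conj(0)]
      = (1/10)[(12) + (-1 + sqrt(5)) + (-sqrt(5) - 1) + (0)] = 10/10 = 1
  <chi_rho, chi_4> = (1/10)[1*(6)*conj(2) + 2*(1)*conj(-sqrt(5)/2 - 1/2) + 2*(1)*conj(-1/2 + sqrt(5)/2) + 5*(2)*conj(0)]
      = (1/10)[(12) + (-sqrt(5) - 1) + (-1 + sqrt(5)) + (0)] = 10/10 = 1
Dimension check: dim(rho) = sum (mult * dim) = 2*1 + 0*1 + 1*2 + 1*2 = 6 = chi_rho(e) = 6.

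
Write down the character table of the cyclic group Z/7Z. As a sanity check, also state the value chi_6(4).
Character table of Z/7Z (irreps indexed chi_0,...,chi_6 with chi_k(m) = zeta_7^(k*m), zeta_7 = exp(2*pi*i/7)):
  irrep \ class  {0} (size 1)  {1} (size 1)    {2} (size 1)    {3} (size 1)    {4} (size 1)    {5} (size 1)    {6} (size 1)  
  chi_0          1             1               1               1               1               1               1             
  chi_1          1             exp(2*I*pi/7)   exp(4*I*pi/7)   exp(6*I*pi/7)   exp(-6*I*pi/7)  exp(-4*I*pi/7)  exp(-2*I*pi/7)
  chi_2          1             exp(4*I*pi/7)   exp(-6*I*pi/7)  exp(-2*I*pi/7)  exp(2*I*pi/7)   exp(6*I*pi/7)   exp(-4*I*pi/7)
  chi_3          1             exp(6*I*pi/7)   exp(-2*I*pi/7)  exp(4*I*pi/7)   exp(-4*I*pi/7)  exp(2*I*pi/7)   exp(-6*I*pi/7)
  chi_4          1             exp(-6*I*pi/7)  exp(2*I*pi/7)   exp(-4*I*pi/7)  exp(4*I*pi/7)   exp(-2*I*pi/7)  exp(6*I*pi/7) 
  chi_5          1             exp(-4*I*pi/7)  exp(6*I*pi/7)   exp(2*I*pi/7)   exp(-2*I*pi/7)  exp(-6*I*pi/7)  exp(4*I*pi/7) 
  chi_6          1             exp(-2*I*pi/7)  exp(-4*I*pi/7)  exp(-6*I*pi/7)  exp(6*I*pi/7)   exp(4*I*pi/7)   exp(2*I*pi/7) 

Spot check: chi_6(4) = zeta_7^(6*4) = zeta_7^24 = exp(6*I*pi/7).

Argument: Z/7Z is abelian, so all 7 irreducible complex representations are 1-dimensional. They are given by chi_k(m) = zeta_7^(k*m) for k = 0,...,6. Row orthogonality: sum_m chi_k(m) conj(chi_l(m)) = 7 * [k = l].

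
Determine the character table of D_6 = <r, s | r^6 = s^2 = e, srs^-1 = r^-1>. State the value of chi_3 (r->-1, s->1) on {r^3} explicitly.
Conjugacy classes: {e} of size 1, {r^3} of size 1, {r^1, r^5} of size 2, {r^2, r^4} of size 2, {s, sr^2, ...} of size 3, {sr, sr^3, ...} of size 3.
Character table:
  irrep \ class              {e} (size 1)  {r^3} (size 1)  {r^1, r^5} (size 2)  {r^2, r^4} (size 2)  {s, sr^2, ...} (size 3)  {sr, sr^3, ...} (size 3)
  chi_1 (triv)               1             1               1                    1                    1                        1                       
  chi_2 (sign: r->1, s->-1)  1             1               1                    1                    -1                       -1                      
  chi_3 (r->-1, s->1)        1             -1              -1                   1                    1                        -1                      
  chi_4 (r->-1, s->-1)       1             -1              -1                   1                    -1                       1                       
  chi_5 (2d, j=1)            2             -2              1                    -1                   0                        0                       
  chi_6 (2d, j=2)            2             2               -1                   -1                   0                        0                       

Spot check: chi_3 (r->-1, s->1) on {r^3} = -1.

Argument: D_6 has order 2*6 = 12 with 6 conjugacy classes, hence 6 irreducibles. Sum of squared dims 1 + 1 + 1 + 1 + 4 + 4 = 12 = |G|. Linear characters come from the abelianisation; the 2-dimensional irreps have character r^k -> 2*cos(2*pi*j*k/6), reflections -> 0.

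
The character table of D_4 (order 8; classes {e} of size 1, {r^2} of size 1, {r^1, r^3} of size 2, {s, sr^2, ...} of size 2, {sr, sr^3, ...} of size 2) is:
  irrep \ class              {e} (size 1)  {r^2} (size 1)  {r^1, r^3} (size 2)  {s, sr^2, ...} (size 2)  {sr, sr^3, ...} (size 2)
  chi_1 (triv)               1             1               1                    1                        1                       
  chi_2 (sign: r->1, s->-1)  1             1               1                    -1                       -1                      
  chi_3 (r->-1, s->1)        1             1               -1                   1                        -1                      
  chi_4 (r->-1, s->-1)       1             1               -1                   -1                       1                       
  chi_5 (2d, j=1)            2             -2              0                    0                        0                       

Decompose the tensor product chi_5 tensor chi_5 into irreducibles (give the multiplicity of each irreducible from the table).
chi_5 tensor chi_5 = chi_1 + chi_2 + chi_3 + chi_4 (all other irreducibles have multiplicity 0).

Working: The character of a tensor product is the pointwise product (chi_5 * chi_5)(C) = chi_5(C) * chi_5(C):
  {e}: (2)*(2), {r^2}: (-2)*(-2), {r^1, r^3}: (0)*(0), {s, sr^2, ...}: (0)*(0), {sr, sr^3, ...}: (0)*(0)
so (chi_5 * chi_5) takes values
  {e} -> 4, {r^2} -> 4, {r^1, r^3} -> 0, {s, sr^2, ...} -> 0, {sr, sr^3, ...} -> 0.
Now take the inner product of this character with each irreducible chi from the table, <chi_5*chi_5, chi> = (1/8) sum_C |C| (chi_5*chi_5)(C) conj(chi(C)):
  <chi_5*chi_5, chi_1> = (1/8)[1*(4)*conj(1) + 1*(4)*conj(1) + 2*(0)*conj(1) + 2*(0)*conj(1) + 2*(0)*conj(1)]
      = (1/8)[(4) + (4) + (0) + (0) + (0)] = 8/8 = 1
  <chi_5*chi_5, chi_2> = (1/8)[1*(4)*conj(1) + 1*(4)*conj(1) + 2*(0)*conj(1) + 2*(0)*conj(-1) + 2*(0)*conj(-1)]
      = (1/8)[(4) + (4) + (0) + (0) + (0)] = 8/8 = 1
  <chi_5*chi_5, chi_3> = (1/8)[1*(4)*conj(1) + 1*(4)*conj(1) + 2*(0)*conj(-1) + 2*(0)*conj(1) + 2*(0)*conj(-1)]
      = (1/8)[(4) + (4) + (0) + (0) + (0)] = 8/8 = 1
  <chi_5*chi_5, chi_4> = (1/8)[1*(4)*conj(1) + 1*(4)*conj(1) + 2*(0)*conj(-1) + 2*(0)*conj(-1) + 2*(0)*conj(1)]
      = (1/8)[(4) + (4) + (0) + (0) + (0)] = 8/8 = 1
  <chi_5*chi_5, chi_5> = (1/8)[1*(4)*conj(2) + 1*(4)*conj(-2) + 2*(0)*conj(0) + 2*(0)*conj(0) + 2*(0)*conj(0)]
      = (1/8)[(8) + (-8) + (0) + (0) + (0)] = 0/8 = 0
Hence the multiplicities are chi_1: 1, chi_2: 1, chi_3: 1, chi_4: 1. Dimension check: dim(chi_5)*dim(chi_5) = 2*2 = 4 and sum (mult * dim) = 1*1 + 1*1 + 1*1 + 1*1 = 4.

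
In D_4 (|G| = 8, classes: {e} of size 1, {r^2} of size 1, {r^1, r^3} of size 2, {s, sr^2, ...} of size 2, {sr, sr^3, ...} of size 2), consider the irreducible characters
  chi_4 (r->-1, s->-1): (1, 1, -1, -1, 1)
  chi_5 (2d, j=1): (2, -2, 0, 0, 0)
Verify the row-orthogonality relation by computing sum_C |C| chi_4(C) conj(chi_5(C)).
Sum = 0; so <chi_4, chi_5> = 0 (distinct irreducibles are orthogonal).

Reasoning: Compute term by term over conjugacy classes (|C| * chi_4(C) * conj(chi_5(C))):
  1*(1)*conj(2) + 1*(1)*conj(-2) + 2*(-1)*conj(0) + 2*(-1)*conj(0) + 2*(1)*conj(0)
  = (2) + (-2) + (0) + (0) + (0)
  = 0.
Dividing by |G| = 8 gives 0/8 = 0, matching the row-orthogonality relation <chi_4, chi_5> = [chi_4 = chi_5].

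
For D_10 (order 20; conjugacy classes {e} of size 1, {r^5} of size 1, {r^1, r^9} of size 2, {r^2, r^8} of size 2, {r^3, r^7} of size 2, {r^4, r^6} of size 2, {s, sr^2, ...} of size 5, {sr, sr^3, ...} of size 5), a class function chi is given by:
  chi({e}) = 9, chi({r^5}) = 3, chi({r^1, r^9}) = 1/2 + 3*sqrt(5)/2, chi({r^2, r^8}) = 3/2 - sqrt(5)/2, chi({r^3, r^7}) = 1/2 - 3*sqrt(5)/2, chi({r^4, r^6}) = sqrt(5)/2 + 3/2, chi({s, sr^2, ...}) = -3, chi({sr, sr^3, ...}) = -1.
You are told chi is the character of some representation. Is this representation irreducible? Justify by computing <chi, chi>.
Not irreducible (reducible): <chi, chi> = 10 > 1.

Proof sketch: <chi, chi> = (1/|G|) sum_C |C| * |chi(C)|^2 = (1/20)[1*|9|^2 + 1*|3|^2 + 2*|1/2 + 3*sqrt(5)/2|^2 + 2*|3/2 - sqrt(5)/2|^2 + 2*|1/2 - 3*sqrt(5)/2|^2 + 2*|sqrt(5)/2 + 3/2|^2 + 5*|-3|^2 + 5*|-1|^2]
  = (1/20)[(81) + (9) + (3*sqrt(5) + 23) + (7 - 3*sqrt(5)) + (23 - 3*sqrt(5)) + (3*sqrt(5) + 7) + (45) + (5)] = 200/20 = 10.
A character is irreducible iff <chi, chi> = 1, so this representation is reducible.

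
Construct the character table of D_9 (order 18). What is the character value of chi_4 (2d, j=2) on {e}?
Conjugacy classes: {e} of size 1, {r^1, r^8} of size 2, {r^2, r^7} of size 2, {r^3, r^6} of size 2, {r^4, r^5} of size 2, {s, sr, ..., sr^8} of size 9.
Character table:
  irrep \ class              {e} (size 1)  {r^1, r^8} (size 2)  {r^2, r^7} (size 2)  {r^3, r^6} (size 2)  {r^4, r^5} (size 2)  {s, sr, ..., sr^8} (size 9)
  chi_1 (triv)               1             1                    1                    1                    1                    1                          
  chi_2 (sign: r->1, s->-1)  1             1                    1                    1                    1                    -1                         
  chi_3 (2d, j=1)            2             2*cos(2*pi/9)        2*cos(4*pi/9)        -1                   -2*cos(pi/9)         0                          
  chi_4 (2d, j=2)            2             2*cos(4*pi/9)        -2*cos(pi/9)         -1                   2*cos(2*pi/9)        0                          
  chi_5 (2d, j=3)            2             -1                   -1                   2                    -1                   0                          
  chi_6 (2d, j=4)            2             -2*cos(pi/9)         2*cos(2*pi/9)        -1                   2*cos(4*pi/9)        0                          

Spot check: chi_4 (2d, j=2) on {e} = 2.

D_9 has order 2*9 = 18 with 6 conjugacy classes, hence 6 irreducibles. Sum of squared dims 1 + 1 + 4 + 4 + 4 + 4 = 18 = |G|. Linear characters come from the abelianisation; the 2-dimensional irreps have character r^k -> 2*cos(2*pi*j*k/9), reflections -> 0.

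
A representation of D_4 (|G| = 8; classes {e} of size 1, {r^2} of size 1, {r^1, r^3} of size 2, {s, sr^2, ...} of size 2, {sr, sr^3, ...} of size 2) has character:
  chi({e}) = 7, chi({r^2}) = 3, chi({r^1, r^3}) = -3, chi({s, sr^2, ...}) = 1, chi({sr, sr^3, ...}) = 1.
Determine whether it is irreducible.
Not irreducible (reducible): <chi, chi> = 10 > 1.

<chi, chi> = (1/|G|) sum_C |C| * |chi(C)|^2 = (1/8)[1*|7|^2 + 1*|3|^2 + 2*|-3|^2 + 2*|1|^2 + 2*|1|^2]
  = (1/8)[(49) + (9) + (18) + (2) + (2)] = 80/8 = 10.
A character is irreducible iff <chi, chi> = 1, so this representation is reducible.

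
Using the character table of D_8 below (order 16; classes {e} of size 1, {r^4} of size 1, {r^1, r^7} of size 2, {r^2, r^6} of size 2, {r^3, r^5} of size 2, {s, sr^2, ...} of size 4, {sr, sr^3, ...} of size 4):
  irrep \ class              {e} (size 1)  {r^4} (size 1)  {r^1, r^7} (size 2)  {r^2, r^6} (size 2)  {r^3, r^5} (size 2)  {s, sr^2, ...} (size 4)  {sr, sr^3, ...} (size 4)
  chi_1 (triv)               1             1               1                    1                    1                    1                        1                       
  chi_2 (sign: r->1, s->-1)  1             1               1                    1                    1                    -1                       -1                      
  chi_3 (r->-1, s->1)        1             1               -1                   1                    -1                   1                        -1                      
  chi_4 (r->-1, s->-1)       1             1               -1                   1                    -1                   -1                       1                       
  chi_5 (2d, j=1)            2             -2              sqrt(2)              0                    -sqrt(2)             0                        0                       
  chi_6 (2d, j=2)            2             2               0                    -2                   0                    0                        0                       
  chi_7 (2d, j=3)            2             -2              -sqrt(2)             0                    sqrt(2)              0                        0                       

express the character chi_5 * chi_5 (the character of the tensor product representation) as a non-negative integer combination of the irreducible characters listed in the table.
chi_5 tensor chi_5 = chi_1 + chi_2 + chi_6 (all other irreducibles have multiplicity 0).

Solution. The character of a tensor product is the pointwise product (chi_5 * chi_5)(C) = chi_5(C) * chi_5(C):
  {e}: (2)*(2), {r^4}: (-2)*(-2), {r^1, r^7}: (sqrt(2))*(sqrt(2)), {r^2, r^6}: (0)*(0), {r^3, r^5}: (-sqrt(2))*(-sqrt(2)), {s, sr^2, ...}: (0)*(0), {sr, sr^3, ...}: (0)*(0)
so (chi_5 * chi_5) takes values
  {e} -> 4, {r^4} -> 4, {r^1, r^7} -> 2, {r^2, r^6} -> 0, {r^3, r^5} -> 2, {s, sr^2, ...} -> 0, {sr, sr^3, ...} -> 0.
Now take the inner product of this character with each irreducible chi from the table, <chi_5*chi_5, chi> = (1/16) sum_C |C| (chi_5*chi_5)(C) conj(chi(C)):
  <chi_5*chi_5, chi_1> = (1/16)[1*(4)*conj(1) + 1*(4)*conj(1) + 2*(2)*conj(1) + 2*(0)*conj(1) + 2*(2)*conj(1) + 4*(0)*conj(1) + 4*(0)*conj(1)]
      = (1/16)[(4) + (4) + (4) + (0) + (4) + (0) + (0)] = 16/16 = 1
  <chi_5*chi_5, chi_2> = (1/16)[1*(4)*conj(1) + 1*(4)*conj(1) + 2*(2)*conj(1) + 2*(0)*conj(1) + 2*(2)*conj(1) + 4*(0)*conj(-1) + 4*(0)*conj(-1)]
      = (1/16)[(4) + (4) + (4) + (0) + (4) + (0) + (0)] = 16/16 = 1
  <chi_5*chi_5, chi_3> = (1/16)[1*(4)*conj(1) + 1*(4)*conj(1) + 2*(2)*conj(-1) + 2*(0)*conj(1) + 2*(2)*conj(-1) + 4*(0)*conj(1) + 4*(0)*conj(-1)]
      = (1/16)[(4) + (4) + (-4) + (0) + (-4) + (0) + (0)] = 0/16 = 0
  <chi_5*chi_5, chi_4> = (1/16)[1*(4)*conj(1) + 1*(4)*conj(1) + 2*(2)*conj(-1) + 2*(0)*conj(1) + 2*(2)*conj(-1) + 4*(0)*conj(-1) + 4*(0)*conj(1)]
      = (1/16)[(4) + (4) + (-4) + (0) + (-4) + (0) + (0)] = 0/16 = 0
  <chi_5*chi_5, chi_5> = (1/16)[1*(4)*conj(2) + 1*(4)*conj(-2) + 2*(2)*conj(sqrt(2)) + 2*(0)*conj(0) + 2*(2)*conj(-sqrt(2)) + 4*(0)*conj(0) + 4*(0)*conj(0)]
      = (1/16)[(8) + (-8) + (4*sqrt(2)) + (0) + (-4*sqrt(2)) + (0) + (0)] = 0/16 = 0
  <chi_5*chi_5, chi_6> = (1/16)[1*(4)*conj(2) + 1*(4)*conj(2) + 2*(2)*conj(0) + 2*(0)*conj(-2) + 2*(2)*conj(0) + 4*(0)*conj(0) + 4*(0)*conj(0)]
      = (1/16)[(8) + (8) + (0) + (0) + (0) + (0) + (0)] = 16/16 = 1
  <chi_5*chi_5, chi_7> = (1/16)[1*(4)*conj(2) + 1*(4)*conj(-2) + 2*(2)*conj(-sqrt(2)) + 2*(0)*conj(0) + 2*(2)*conj(sqrt(2)) + 4*(0)*conj(0) + 4*(0)*conj(0)]
      = (1/16)[(8) + (-8) + (-4*sqrt(2)) + (0) + (4*sqrt(2)) + (0) + (0)] = 0/16 = 0
Hence the multiplicities are chi_1: 1, chi_2: 1, chi_6: 1. Dimension check: dim(chi_5)*dim(chi_5) = 2*2 = 4 and sum (mult * dim) = 1*1 + 1*1 + 1*2 = 4.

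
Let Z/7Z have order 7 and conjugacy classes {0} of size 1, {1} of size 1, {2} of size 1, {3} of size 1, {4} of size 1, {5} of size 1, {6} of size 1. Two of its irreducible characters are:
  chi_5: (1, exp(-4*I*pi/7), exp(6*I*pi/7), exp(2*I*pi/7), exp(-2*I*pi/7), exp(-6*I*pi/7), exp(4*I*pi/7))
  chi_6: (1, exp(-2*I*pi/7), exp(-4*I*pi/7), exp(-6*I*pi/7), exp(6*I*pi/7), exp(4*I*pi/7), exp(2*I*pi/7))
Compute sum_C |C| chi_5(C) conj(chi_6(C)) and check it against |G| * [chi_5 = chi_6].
Sum = 0; so <chi_5, chi_6> = 0 (distinct irreducibles are orthogonal).

Details: Compute term by term over conjugacy classes (|C| * chi_5(C) * conj(chi_6(C))):
  1*(1)*conj(1) + 1*(exp(-4*I*pi/7))*conj(exp(-2*I*pi/7)) + 1*(exp(6*I*pi/7))*conj(exp(-4*I*pi/7)) + 1*(exp(2*I*pi/7))*conj(exp(-6*I*pi/7)) + 1*(exp(-2*I*pi/7))*conj(exp(6*I*pi/7)) + 1*(exp(-6*I*pi/7))*conj(exp(4*I*pi/7)) + 1*(exp(4*I*pi/7))*conj(exp(2*I*pi/7))
  = (1) + (exp(-2*I*pi/7)) + (exp(-4*I*pi/7)) + (exp(-6*I*pi/7)) + (exp(6*I*pi/7)) + (exp(4*I*pi/7)) + (exp(2*I*pi/7))
  = 0.
(Exp terms are combined using exp(i*s)*conj(exp(i*t)) = exp(i*(s-t)), and sums of them are collapsed using the identity that for every m > 1 the m distinct m-th roots of unity sum to 0, e.g. 1 + exp(2*I*pi/3) + exp(-2*I*pi/3) = 0.)
Dividing by |G| = 7 gives 0/7 = 0, matching the row-orthogonality relation <chi_5, chi_6> = [chi_5 = chi_6].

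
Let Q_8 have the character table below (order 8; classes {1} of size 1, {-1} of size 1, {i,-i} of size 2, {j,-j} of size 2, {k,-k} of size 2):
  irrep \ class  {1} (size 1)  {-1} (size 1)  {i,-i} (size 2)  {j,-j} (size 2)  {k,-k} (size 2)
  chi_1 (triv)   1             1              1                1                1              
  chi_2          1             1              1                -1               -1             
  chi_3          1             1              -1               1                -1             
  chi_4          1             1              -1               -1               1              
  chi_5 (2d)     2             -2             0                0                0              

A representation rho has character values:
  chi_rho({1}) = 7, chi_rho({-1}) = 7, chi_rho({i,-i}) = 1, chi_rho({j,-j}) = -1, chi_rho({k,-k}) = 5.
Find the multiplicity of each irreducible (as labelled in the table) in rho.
Multiplicities: chi_1: 3, chi_2: 1, chi_3: 0, chi_4: 3, chi_5: 0.

Justification: Use <chi_rho, chi> = (1/|G|) sum_C |C| * chi_rho(C) * conj(chi(C)) with |G| = 8 for each irreducible chi in the table:
  <chi_rho, chi_1> = (1/8)[1*(7)*conj(1) + 1*(7)*conj(1) + 2*(1)*conj(1) + 2*(-1)*conj(1) + 2*(5)*conj(1)]
      = (1/8)[(7) + (7) + (2) + (-2) + (10)] = 24/8 = 3
  <chi_rho, chi_2> = (1/8)[1*(7)*conj(1) + 1*(7)*conj(1) + 2*(1)*conj(1) + 2*(-1)*conj(-1) + 2*(5)*conj(-1)]
      = (1/8)[(7) + (7) + (2) + (2) + (-10)] = 8/8 = 1
  <chi_rho, chi_3> = (1/8)[1*(7)*conj(1) + 1*(7)*conj(1) + 2*(1)*conj(-1) + 2*(-1)*conj(1) + 2*(5)*conj(-1)]
      = (1/8)[(7) + (7) + (-2) + (-2) + (-10)] = 0/8 = 0
  <chi_rho, chi_4> = (1/8)[1*(7)*conj(1) + 1*(7)*conj(1) + 2*(1)*conj(-1) + 2*(-1)*conj(-1) + 2*(5)*conj(1)]
      = (1/8)[(7) + (7) + (-2) + (2) + (10)] = 24/8 = 3
  <chi_rho, chi_5> = (1/8)[1*(7)*conj(2) + 1*(7)*conj(-2) + 2*(1)*conj(0) + 2*(-1)*conj(0) + 2*(5)*conj(0)]
      = (1/8)[(14) + (-14) + (0) + (0) + (0)] = 0/8 = 0
Dimension check: dim(rho) = sum (mult * dim) = 3*1 + 1*1 + 0*1 + 3*1 + 0*2 = 7 = chi_rho(e) = 7.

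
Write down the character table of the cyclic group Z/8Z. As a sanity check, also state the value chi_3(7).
Character table of Z/8Z (irreps indexed chi_0,...,chi_7 with chi_k(m) = zeta_8^(k*m), zeta_8 = exp(2*pi*i/8)):
  irrep \ class  {0} (size 1)  {1} (size 1)    {2} (size 1)  {3} (size 1)    {4} (size 1)  {5} (size 1)    {6} (size 1)  {7} (size 1)  
  chi_0          1             1               1             1               1             1               1             1             
  chi_1          1             exp(I*pi/4)     I             exp(3*I*pi/4)   -1            exp(-3*I*pi/4)  -I            exp(-I*pi/4)  
  chi_2          1             I               -1            -I              1             I               -1            -I            
  chi_3          1             exp(3*I*pi/4)   -I            exp(I*pi/4)     -1            exp(-I*pi/4)    I             exp(-3*I*pi/4)
  chi_4          1             -1              1             -1              1             -1              1             -1            
  chi_5          1             exp(-3*I*pi/4)  I             exp(-I*pi/4)    -1            exp(I*pi/4)     -I            exp(3*I*pi/4) 
  chi_6          1             -I              -1            I               1             -I              -1            I             
  chi_7          1             exp(-I*pi/4)    -I            exp(-3*I*pi/4)  -1            exp(3*I*pi/4)   I             exp(I*pi/4)   

Spot check: chi_3(7) = zeta_8^(3*7) = zeta_8^21 = exp(-3*I*pi/4).

Proof sketch: Z/8Z is abelian, so all 8 irreducible complex representations are 1-dimensional. They are given by chi_k(m) = zeta_8^(k*m) for k = 0,...,7. Row orthogonality: sum_m chi_k(m) conj(chi_l(m)) = 8 * [k = l].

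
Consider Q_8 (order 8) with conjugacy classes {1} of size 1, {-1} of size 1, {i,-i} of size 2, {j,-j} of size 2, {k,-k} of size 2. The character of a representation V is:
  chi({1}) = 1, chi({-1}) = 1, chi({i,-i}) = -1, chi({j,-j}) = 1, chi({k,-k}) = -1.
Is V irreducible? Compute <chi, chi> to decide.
Irreducible: <chi, chi> = 1.

Why: <chi, chi> = (1/|G|) sum_C |C| * |chi(C)|^2 = (1/8)[1*|1|^2 + 1*|1|^2 + 2*|-1|^2 + 2*|1|^2 + 2*|-1|^2]
  = (1/8)[(1) + (1) + (2) + (2) + (2)] = 8/8 = 1.
A character is irreducible iff <chi, chi> = 1, so this representation is irreducible.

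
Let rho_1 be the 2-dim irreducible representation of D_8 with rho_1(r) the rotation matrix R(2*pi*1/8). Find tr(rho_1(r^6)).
chi_{rho_1}(r^6) = 2*cos(2*pi*1*6/8) = 0

Proof sketch: rho_1(r^6) is rotation by angle 2*pi*1*6/8, whose trace is 2*cos(2*pi*1*6/8) = 0.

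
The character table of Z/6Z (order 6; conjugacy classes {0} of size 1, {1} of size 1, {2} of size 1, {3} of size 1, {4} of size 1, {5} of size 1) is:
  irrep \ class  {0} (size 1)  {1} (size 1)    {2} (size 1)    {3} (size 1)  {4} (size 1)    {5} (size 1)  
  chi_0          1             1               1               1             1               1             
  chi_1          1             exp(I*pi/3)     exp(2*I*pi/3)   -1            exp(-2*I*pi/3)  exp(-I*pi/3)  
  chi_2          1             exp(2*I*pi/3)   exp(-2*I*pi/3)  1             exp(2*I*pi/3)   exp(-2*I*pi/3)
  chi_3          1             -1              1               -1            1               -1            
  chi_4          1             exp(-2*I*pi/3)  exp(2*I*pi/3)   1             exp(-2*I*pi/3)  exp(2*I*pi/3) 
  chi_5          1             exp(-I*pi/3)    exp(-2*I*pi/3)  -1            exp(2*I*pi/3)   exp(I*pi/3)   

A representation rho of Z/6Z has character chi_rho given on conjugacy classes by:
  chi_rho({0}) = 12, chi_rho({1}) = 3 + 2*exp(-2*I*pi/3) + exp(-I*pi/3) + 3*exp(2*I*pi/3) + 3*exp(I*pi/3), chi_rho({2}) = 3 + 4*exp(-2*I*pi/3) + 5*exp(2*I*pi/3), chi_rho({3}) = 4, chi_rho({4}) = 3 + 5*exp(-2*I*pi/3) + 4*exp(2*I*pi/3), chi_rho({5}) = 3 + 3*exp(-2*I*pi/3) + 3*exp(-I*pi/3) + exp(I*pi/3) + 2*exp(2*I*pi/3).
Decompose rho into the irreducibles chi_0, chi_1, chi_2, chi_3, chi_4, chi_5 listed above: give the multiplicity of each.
Multiplicities: chi_0: 3, chi_1: 3, chi_2: 3, chi_3: 0, chi_4: 2, chi_5: 1.

Details: Use <chi_rho, chi> = (1/|G|) sum_C |C| * chi_rho(C) * conj(chi(C)) with |G| = 6 for each irreducible chi in the table:
  <chi_rho, chi_0> = (1/6)[1*(12)*conj(1) + 1*(3 + 2*exp(-2*I*pi/3) + exp(-I*pi/3) + 3*exp(2*I*pi/3) + 3*exp(I*pi/3))*conj(1) + 1*(3 + 4*exp(-2*I*pi/3) + 5*exp(2*I*pi/3))*conj(1) + 1*(4)*conj(1) + 1*(3 + 5*exp(-2*I*pi/3) + 4*exp(2*I*pi/3))*conj(1) + 1*(3 + 3*exp(-2*I*pi/3) + 3*exp(-I*pi/3) + exp(I*pi/3) + 2*exp(2*I*pi/3))*conj(1)]
      = (1/6)[(12) + (3 + 2*exp(-2*I*pi/3) + exp(-I*pi/3) + 3*exp(2*I*pi/3) + 3*exp(I*pi/3)) + (3 + 4*exp(-2*I*pi/3) + 5*exp(2*I*pi/3)) + (4) + (3 + 5*exp(-2*I*pi/3) + 4*exp(2*I*pi/3)) + (3 + 3*exp(-2*I*pi/3) + 3*exp(-I*pi/3) + exp(I*pi/3) + 2*exp(2*I*pi/3))] = 18/6 = 3
  <chi_rho, chi_1> = (1/6)[1*(12)*conj(1) + 1*(3 + 2*exp(-2*I*pi/3) + exp(-I*pi/3) + 3*exp(2*I*pi/3) + 3*exp(I*pi/3))*conj(exp(I*pi/3)) + 1*(3 + 4*exp(-2*I*pi/3) + 5*exp(2*I*pi/3))*conj(exp(2*I*pi/3)) + 1*(4)*conj(-1) + 1*(3 + 5*exp(-2*I*pi/3) + 4*exp(2*I*pi/3))*conj(exp(-2*I*pi/3)) + 1*(3 + 3*exp(-2*I*pi/3) + 3*exp(-I*pi/3) + exp(I*pi/3) + 2*exp(2*I*pi/3))*conj(exp(-I*pi/3))]
      = (1/6)[(12) + (1 + 3*exp(-I*pi/3) + exp(-2*I*pi/3) + 3*exp(I*pi/3)) + (5 + 3*exp(-2*I*pi/3) + 4*exp(2*I*pi/3)) + (-4) + (5 + 4*exp(-2*I*pi/3) + 3*exp(2*I*pi/3)) + (1 + 3*exp(-I*pi/3) + exp(2*I*pi/3) + 3*exp(I*pi/3))] = 18/6 = 3
  <chi_rho, chi_2> = (1/6)[1*(12)*conj(1) + 1*(3 + 2*exp(-2*I*pi/3) + exp(-I*pi/3) + 3*exp(2*I*pi/3) + 3*exp(I*pi/3))*conj(exp(2*I*pi/3)) + 1*(3 + 4*exp(-2*I*pi/3) + 5*exp(2*I*pi/3))*conj(exp(-2*I*pi/3)) + 1*(4)*conj(1) + 1*(3 + 5*exp(-2*I*pi/3) + 4*exp(2*I*pi/3))*conj(exp(2*I*pi/3)) + 1*(3 + 3*exp(-2*I*pi/3) + 3*exp(-I*pi/3) + exp(I*pi/3) + 2*exp(2*I*pi/3))*conj(exp(-2*I*pi/3))]
      = (1/6)[(12) + (2 + 3*exp(-2*I*pi/3) + 3*exp(-I*pi/3) + 2*exp(2*I*pi/3)) + (4 + 5*exp(-2*I*pi/3) + 3*exp(2*I*pi/3)) + (4) + (4 + 3*exp(-2*I*pi/3) + 5*exp(2*I*pi/3)) + (2 + 2*exp(-2*I*pi/3) + 3*exp(2*I*pi/3) + 3*exp(I*pi/3))] = 18/6 = 3
  <chi_rho, chi_3> = (1/6)[1*(12)*conj(1) + 1*(3 + 2*exp(-2*I*pi/3) + exp(-I*pi/3) + 3*exp(2*I*pi/3) + 3*exp(I*pi/3))*conj(-1) + 1*(3 + 4*exp(-2*I*pi/3) + 5*exp(2*I*pi/3))*conj(1) + 1*(4)*conj(-1) + 1*(3 + 5*exp(-2*I*pi/3) + 4*exp(2*I*pi/3))*conj(1) + 1*(3 + 3*exp(-2*I*pi/3) + 3*exp(-I*pi/3) + exp(I*pi/3) + 2*exp(2*I*pi/3))*conj(-1)]
      = (1/6)[(12) + (-3 - 3*exp(I*pi/3) - 3*exp(2*I*pi/3) - exp(-I*pi/3) - 2*exp(-2*I*pi/3)) + (3 + 4*exp(-2*I*pi/3) + 5*exp(2*I*pi/3)) + (-4) + (3 + 5*exp(-2*I*pi/3) + 4*exp(2*I*pi/3)) + (-3 - 2*exp(2*I*pi/3) - exp(I*pi/3) - 3*exp(-I*pi/3) - 3*exp(-2*I*pi/3))] = 0/6 = 0
  <chi_rho, chi_4> = (1/6)[1*(12)*conj(1) + 1*(3 + 2*exp(-2*I*pi/3) + exp(-I*pi/3) + 3*exp(2*I*pi/3) + 3*exp(I*pi/3))*conj(exp(-2*I*pi/3)) + 1*(3 + 4*exp(-2*I*pi/3) + 5*exp(2*I*pi/3))*conj(exp(2*I*pi/3)) + 1*(4)*conj(1) + 1*(3 + 5*exp(-2*I*pi/3) + 4*exp(2*I*pi/3))*conj(exp(-2*I*pi/3)) + 1*(3 + 3*exp(-2*I*pi/3) + 3*exp(-I*pi/3) + exp(I*pi/3) + 2*exp(2*I*pi/3))*conj(exp(2*I*pi/3))]
      = (1/6)[(12) + (-1 + 3*exp(-2*I*pi/3) + exp(I*pi/3) + 3*exp(2*I*pi/3)) + (5 + 3*exp(-2*I*pi/3) + 4*exp(2*I*pi/3)) + (4) + (5 + 4*exp(-2*I*pi/3) + 3*exp(2*I*pi/3)) + (-1 + 3*exp(-2*I*pi/3) + exp(-I*pi/3) + 3*exp(2*I*pi/3))] = 12/6 = 2
  <chi_rho, chi_5> = (1/6)[1*(12)*conj(1) + 1*(3 + 2*exp(-2*I*pi/3) + exp(-I*pi/3) + 3*exp(2*I*pi/3) + 3*exp(I*pi/3))*conj(exp(-I*pi/3)) + 1*(3 + 4*exp(-2*I*pi/3) + 5*exp(2*I*pi/3))*conj(exp(-2*I*pi/3)) + 1*(4)*conj(-1) + 1*(3 + 5*exp(-2*I*pi/3) + 4*exp(2*I*pi/3))*conj(exp(2*I*pi/3)) + 1*(3 + 3*exp(-2*I*pi/3) + 3*exp(-I*pi/3) + exp(I*pi/3) + 2*exp(2*I*pi/3))*conj(exp(I*pi/3))]
      = (1/6)[(12) + (-2 + 2*exp(-I*pi/3) + 3*exp(2*I*pi/3) + 3*exp(I*pi/3)) + (4 + 5*exp(-2*I*pi/3) + 3*exp(2*I*pi/3)) + (-4) + (4 + 3*exp(-2*I*pi/3) + 5*exp(2*I*pi/3)) + (-2 + 3*exp(-2*I*pi/3) + 3*exp(-I*pi/3) + 2*exp(I*pi/3))] = 6/6 = 1
(Exp terms are combined using exp(i*s)*conj(exp(i*t)) = exp(i*(s-t)), and sums of them are collapsed using the identity that for every m > 1 the m distinct m-th roots of unity sum to 0, e.g. 1 + exp(2*I*pi/3) + exp(-2*I*pi/3) = 0.)
Dimension check: dim(rho) = sum (mult * dim) = 3*1 + 3*1 + 3*1 + 0*1 + 2*1 + 1*1 = 12 = chi_rho(e) = 12.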